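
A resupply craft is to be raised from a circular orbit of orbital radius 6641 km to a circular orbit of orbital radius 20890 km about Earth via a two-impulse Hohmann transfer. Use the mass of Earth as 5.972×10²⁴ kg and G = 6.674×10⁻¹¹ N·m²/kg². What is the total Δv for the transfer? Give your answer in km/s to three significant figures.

Δv_total ≈ 3.13 km/s

μ = GM = 6.674×10⁻¹¹ × 5.972×10²⁴ = 3.986×10¹⁴ m³/s².
r₁ = 6641 km = 6.641×10⁶ m.
r₂ = 20890 km = 2.089×10⁷ m.
Transfer ellipse a_t = (r₁ + r₂)/2 = 1.377×10⁷ m.
At r₁: circular v_c1 = √(μ/r₁) = 7747 m/s; transfer-perigee v_p = √[μ(2/r₁ − 1/a_t)] = 9544 m/s.
Δv₁ = v_p − v_c1 = 1796 m/s.
At r₂: circular v_c2 = √(μ/r₂) = 4368 m/s; transfer-apogee v_a = √[μ(2/r₂ − 1/a_t)] = 3034 m/s.
Δv₂ = v_c2 − v_a = 1334 m/s.
Total Δv = Δv₁ + Δv₂ = 3131 m/s = 3.131 km/s.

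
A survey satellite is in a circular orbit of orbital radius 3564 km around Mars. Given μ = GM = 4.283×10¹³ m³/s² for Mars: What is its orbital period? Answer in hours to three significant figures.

T ≈ 1.79 hours

r = 3564 km = 3.564×10⁶ m.
Kepler's third law: T = 2π√(r³/μ) = 2π√((3.564×10⁶)³ / 4.283×10¹³).
r³/μ = 1.057×10⁶ s², so T = 2π × 1.028×10³ = 6.460×10³ s.
Converting: 6.460×10³ s ÷ 3600 = 1.794 hours.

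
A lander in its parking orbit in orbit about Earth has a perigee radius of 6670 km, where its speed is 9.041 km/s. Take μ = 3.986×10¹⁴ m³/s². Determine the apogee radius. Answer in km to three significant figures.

apogee radius ≈ 14400 km

r_p = 6.670×10⁶ m.
Specific energy ε = v²/2 − μ/r = -1.889×10⁷ J/kg, so a = −μ/(2ε) = 1.055×10⁷ m.
The apsides satisfy r_p + r_a = 2a, so the apogee radius is 2a − r_p = 1.443×10⁷ m = 14431 km.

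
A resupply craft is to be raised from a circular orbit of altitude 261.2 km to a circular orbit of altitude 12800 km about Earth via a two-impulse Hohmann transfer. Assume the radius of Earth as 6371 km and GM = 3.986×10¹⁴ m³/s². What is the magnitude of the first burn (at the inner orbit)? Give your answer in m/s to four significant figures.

r₁ = 6371 + 261.2 = 6632.2 km = 6.6322×10⁶ m.
r₂ = 6371 + 12800 = 19171 km = 1.9171×10⁷ m.
Transfer ellipse a_t = (r₁ + r₂)/2 = 1.290×10⁷ m.
At r₁: circular v_c1 = √(μ/r₁) = 7752 m/s; transfer-perigee v_p = √[μ(2/r₁ − 1/a_t)] = 9450 m/s.
Δv₁ = v_p − v_c1 = 1698 m/s.

Δv ≈ 1698 m/s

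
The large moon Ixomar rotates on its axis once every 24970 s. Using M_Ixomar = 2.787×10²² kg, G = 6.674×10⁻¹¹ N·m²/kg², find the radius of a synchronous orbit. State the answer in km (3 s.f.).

r_sync ≈ 3090 km

μ = GM = 6.674×10⁻¹¹ × 2.787×10²² = 1.860×10¹² m³/s².
A synchronous orbit has period T, so by Kepler's third law a = (μT²/4π²)^(1/3).
μT²/4π² = 1.860×10¹² × (2.497×10⁴)² / 39.48 = 2.938×10¹⁹ m³.
a = 3.086×10⁶ m = 3085.6 km.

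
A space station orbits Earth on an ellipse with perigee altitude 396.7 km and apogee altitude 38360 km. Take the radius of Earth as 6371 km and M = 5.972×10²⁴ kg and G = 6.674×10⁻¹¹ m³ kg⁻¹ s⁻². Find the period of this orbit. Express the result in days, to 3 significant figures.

T ≈ 0.476 days

μ = GM = 6.674×10⁻¹¹ × 5.972×10²⁴ = 3.986×10¹⁴ m³/s².
r_p = 6371 + 396.7 = 6767.7 km = 6.7677×10⁶ m.
r_a = 6371 + 38360 = 44731 km = 4.4731×10⁷ m.
Semi-major axis a = (r_p + r_a)/2 = (6767.7 + 44731)/2 = 25749 km = 2.575×10⁷ m.
By Kepler's third law T = 2π√(a³/μ) = 2π × 6.545×10³ = 4.112×10⁴ s.
= 0.476 days.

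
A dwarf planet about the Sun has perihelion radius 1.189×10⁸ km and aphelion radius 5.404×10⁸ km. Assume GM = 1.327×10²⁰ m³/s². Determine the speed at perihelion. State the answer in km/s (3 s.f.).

v ≈ 42.8 km/s

Semi-major axis a = (r_p + r_a)/2 = 3.2965×10⁸ km = 3.296×10¹¹ m.
Vis-viva: v² = μ(2/r − 1/a) = 1.327×10²⁰ × (1.682×10⁻¹¹ − 3.034×10⁻¹²) = 1.830×10⁹ m²/s².
v = 42770 m/s = 42.77 km/s.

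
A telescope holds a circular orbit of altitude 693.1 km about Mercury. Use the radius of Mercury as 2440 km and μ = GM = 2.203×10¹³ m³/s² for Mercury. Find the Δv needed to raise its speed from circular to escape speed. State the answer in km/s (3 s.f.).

r = 2440 + 693.1 = 3133.1 km = 3.1331×10⁶ m.
Circular speed v_c = √(μ/r) = 2652 m/s.
Escape speed v_esc = √(2μ/r) = √2 × v_c = 3750 m/s.
Δv = v_esc − v_c = 1098 m/s = 1.098 km/s.

Δv ≈ 1.10 km/s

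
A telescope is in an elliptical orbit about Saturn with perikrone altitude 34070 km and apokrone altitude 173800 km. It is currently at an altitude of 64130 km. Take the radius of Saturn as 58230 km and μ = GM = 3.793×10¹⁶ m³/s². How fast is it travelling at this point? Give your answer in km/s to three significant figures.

r_p = 58230 + 34070 = 92300 km = 9.2300×10⁷ m.
r_a = 58230 + 173800 = 232030 km = 2.3203×10⁸ m.
r = 58230 + 64130 = 1.2236×10⁵ km = 1.224×10⁸ m.
Semi-major axis a = (r_p + r_a)/2 = 1.6216×10⁵ km = 1.622×10⁸ m.
Vis-viva: v² = μ(2/r − 1/a) = 3.793×10¹⁶ × (1.635×10⁻⁸ − 6.167×10⁻⁹) = 3.861×10⁸ m²/s².
v = 19650 m/s = 19.65 km/s.

v ≈ 19.6 km/s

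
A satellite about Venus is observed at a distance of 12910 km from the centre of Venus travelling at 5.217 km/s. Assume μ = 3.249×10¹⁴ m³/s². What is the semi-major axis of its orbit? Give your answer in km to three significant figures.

a ≈ 14100 km

r = 1.291×10⁷ m.
Vis-viva rearranged: 1/a = 2/r − v²/μ = 1.549×10⁻⁷ − 8.377×10⁻⁸ = 7.115×10⁻⁸ m⁻¹.
a = 1.406×10⁷ m = 14055 km.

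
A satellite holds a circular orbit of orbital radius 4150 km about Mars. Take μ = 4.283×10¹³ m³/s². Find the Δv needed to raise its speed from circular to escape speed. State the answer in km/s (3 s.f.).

r = 4150 km = 4.150×10⁶ m.
Circular speed v_c = √(μ/r) = 3213 m/s.
Escape speed v_esc = √(2μ/r) = √2 × v_c = 4543 m/s.
Δv = v_esc − v_c = 1331 m/s = 1.331 km/s.

Δv ≈ 1.33 km/s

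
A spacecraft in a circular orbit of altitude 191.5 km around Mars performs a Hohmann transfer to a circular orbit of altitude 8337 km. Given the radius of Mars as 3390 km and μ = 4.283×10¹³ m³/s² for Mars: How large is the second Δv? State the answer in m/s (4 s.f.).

Δv ≈ 603.8 m/s

r₁ = 3390 + 191.5 = 3581.5 km = 3.5815×10⁶ m.
r₂ = 3390 + 8337 = 11727 km = 1.1727×10⁷ m.
Transfer ellipse a_t = (r₁ + r₂)/2 = 7.654×10⁶ m.
At r₁: circular v_c1 = √(μ/r₁) = 3458 m/s; transfer-periapsis v_p = √[μ(2/r₁ − 1/a_t)] = 4280 m/s.
At r₂: circular v_c2 = √(μ/r₂) = 1911 m/s; transfer-apoapsis v_a = √[μ(2/r₂ − 1/a_t)] = 1307 m/s.
Δv₂ = v_c2 − v_a = 603.8 m/s.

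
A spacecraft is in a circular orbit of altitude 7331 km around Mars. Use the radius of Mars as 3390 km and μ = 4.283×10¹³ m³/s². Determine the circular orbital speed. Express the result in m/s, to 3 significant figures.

r = 3390 + 7331 = 10721 km = 1.0721×10⁷ m.
For a circular orbit v = √(μ/r) = √(4.283×10¹³ / 1.072×10⁷) = √(3.995×10⁶) = 1999 m/s.

v ≈ 2000 m/s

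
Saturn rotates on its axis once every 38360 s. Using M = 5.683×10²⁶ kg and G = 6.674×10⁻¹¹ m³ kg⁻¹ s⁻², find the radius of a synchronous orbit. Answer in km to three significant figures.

μ = GM = 6.674×10⁻¹¹ × 5.683×10²⁶ = 3.793×10¹⁶ m³/s².
A synchronous orbit has period T, so by Kepler's third law a = (μT²/4π²)^(1/3).
μT²/4π² = 3.793×10¹⁶ × (3.836×10⁴)² / 39.48 = 1.414×10²⁴ m³.
a = 1.122×10⁸ m = 1.1223×10⁵ km.

r_sync ≈ 1.12×10⁵ km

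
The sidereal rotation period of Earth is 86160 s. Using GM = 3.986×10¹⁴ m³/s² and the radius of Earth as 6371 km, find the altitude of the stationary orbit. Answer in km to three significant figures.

h_sync ≈ 35800 km

A synchronous orbit has period T, so by Kepler's third law a = (μT²/4π²)^(1/3).
μT²/4π² = 3.986×10¹⁴ × (8.616×10⁴)² / 39.48 = 7.495×10²² m³.
a = 4.216×10⁷ m = 42163 km.
Altitude h = a − R = 42163 − 6371 = 35792 km.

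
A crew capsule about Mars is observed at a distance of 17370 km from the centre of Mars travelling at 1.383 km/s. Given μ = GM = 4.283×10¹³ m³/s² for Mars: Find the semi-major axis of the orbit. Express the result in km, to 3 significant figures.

a ≈ 14200 km

r = 1.737×10⁷ m.
Vis-viva rearranged: 1/a = 2/r − v²/μ = 1.151×10⁻⁷ − 4.466×10⁻⁸ = 7.048×10⁻⁸ m⁻¹.
a = 1.419×10⁷ m = 14188 km.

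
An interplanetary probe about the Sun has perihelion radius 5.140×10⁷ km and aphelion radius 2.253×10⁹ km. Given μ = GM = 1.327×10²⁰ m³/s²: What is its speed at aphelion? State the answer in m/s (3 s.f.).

Semi-major axis a = (r_p + r_a)/2 = 1.1522×10⁹ km = 1.152×10¹² m.
Vis-viva: v² = μ(2/r − 1/a) = 1.327×10²⁰ × (8.877×10⁻¹³ − 8.679×10⁻¹³) = 2.628×10⁶ m²/s².
v = 1621 m/s.

v ≈ 1620 m/s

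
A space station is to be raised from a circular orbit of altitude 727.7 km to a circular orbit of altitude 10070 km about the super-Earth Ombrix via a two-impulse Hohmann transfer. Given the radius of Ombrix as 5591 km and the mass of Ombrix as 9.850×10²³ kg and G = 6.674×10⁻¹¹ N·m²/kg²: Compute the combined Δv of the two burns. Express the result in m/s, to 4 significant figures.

μ = GM = 6.674×10⁻¹¹ × 9.850×10²³ = 6.574×10¹³ m³/s².
r₁ = 5591 + 727.7 = 6318.7 km = 6.3187×10⁶ m.
r₂ = 5591 + 10070 = 15661 km = 1.5661×10⁷ m.
Transfer ellipse a_t = (r₁ + r₂)/2 = 1.099×10⁷ m.
At r₁: circular v_c1 = √(μ/r₁) = 3226 m/s; transfer-periapsis v_p = √[μ(2/r₁ − 1/a_t)] = 3850 m/s.
Δv₁ = v_p − v_c1 = 624.9 m/s.
At r₂: circular v_c2 = √(μ/r₂) = 2049 m/s; transfer-apoapsis v_a = √[μ(2/r₂ − 1/a_t)] = 1554 m/s.
Δv₂ = v_c2 − v_a = 495.3 m/s.
Total Δv = Δv₁ + Δv₂ = 1120 m/s.

Δv_total ≈ 1120 m/s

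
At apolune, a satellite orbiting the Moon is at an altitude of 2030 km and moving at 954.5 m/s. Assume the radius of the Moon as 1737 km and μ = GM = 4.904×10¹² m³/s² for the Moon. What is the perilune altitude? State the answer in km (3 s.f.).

perilune altitude ≈ 291 km

r_a = 1737 + 2030 = 3767.0 km = 3.767×10⁶ m.
Specific energy ε = v²/2 − μ/r = -8.463×10⁵ J/kg, so a = −μ/(2ε) = 2.897×10⁶ m.
The apsides satisfy r_p + r_a = 2a, so the perilune radius is 2a − r_a = 2.028×10⁶ m = 2027.7 km.
Perilune altitude = 2027.7 − 1737 = 290.66 km.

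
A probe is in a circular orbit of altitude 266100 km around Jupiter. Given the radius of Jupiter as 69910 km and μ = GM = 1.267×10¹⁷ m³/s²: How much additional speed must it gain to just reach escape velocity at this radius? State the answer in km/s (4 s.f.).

Δv ≈ 8.043 km/s

r = 69910 + 266100 = 336010 km = 3.3601×10⁸ m.
Circular speed v_c = √(μ/r) = 19420 m/s.
Escape speed v_esc = √(2μ/r) = √2 × v_c = 27460 m/s.
Δv = v_esc − v_c = 8043 m/s = 8.043 km/s.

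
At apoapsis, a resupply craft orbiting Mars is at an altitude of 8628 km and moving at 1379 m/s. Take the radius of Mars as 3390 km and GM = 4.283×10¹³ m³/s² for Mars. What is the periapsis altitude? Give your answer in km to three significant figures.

periapsis altitude ≈ 983 km

r_a = 3390 + 8628 = 12018 km = 1.202×10⁷ m.
Specific energy ε = v²/2 − μ/r = -2.613×10⁶ J/kg, so a = −μ/(2ε) = 8.196×10⁶ m.
The apsides satisfy r_p + r_a = 2a, so the periapsis radius is 2a − r_a = 4.373×10⁶ m = 4373.1 km.
Periapsis altitude = 4373.1 − 3390 = 983.12 km.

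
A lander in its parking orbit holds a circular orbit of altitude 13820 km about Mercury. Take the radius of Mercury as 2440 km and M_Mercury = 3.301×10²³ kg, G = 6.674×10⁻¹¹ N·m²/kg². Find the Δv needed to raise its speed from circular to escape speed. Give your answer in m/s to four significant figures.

Δv ≈ 482.1 m/s

μ = GM = 6.674×10⁻¹¹ × 3.301×10²³ = 2.203×10¹³ m³/s².
r = 2440 + 13820 = 16260 km = 1.6260×10⁷ m.
Circular speed v_c = √(μ/r) = 1164 m/s.
Escape speed v_esc = √(2μ/r) = √2 × v_c = 1646 m/s.
Δv = v_esc − v_c = 482.1 m/s.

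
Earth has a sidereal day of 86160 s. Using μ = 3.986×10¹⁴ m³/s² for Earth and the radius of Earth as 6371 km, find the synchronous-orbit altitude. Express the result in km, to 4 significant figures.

h_sync ≈ 35790 km

A synchronous orbit has period T, so by Kepler's third law a = (μT²/4π²)^(1/3).
μT²/4π² = 3.986×10¹⁴ × (8.616×10⁴)² / 39.48 = 7.495×10²² m³.
a = 4.216×10⁷ m = 42163 km.
Altitude h = a − R = 42163 − 6371 = 35792 km.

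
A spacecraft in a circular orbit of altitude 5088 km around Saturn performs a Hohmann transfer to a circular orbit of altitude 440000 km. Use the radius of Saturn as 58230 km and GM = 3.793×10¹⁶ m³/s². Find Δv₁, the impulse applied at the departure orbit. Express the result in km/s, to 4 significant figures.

r₁ = 58230 + 5088 = 63318 km = 6.3318×10⁷ m.
r₂ = 58230 + 440000 = 498230 km = 4.9823×10⁸ m.
Transfer ellipse a_t = (r₁ + r₂)/2 = 2.808×10⁸ m.
At r₁: circular v_c1 = √(μ/r₁) = 24480 m/s; transfer-perikrone v_p = √[μ(2/r₁ − 1/a_t)] = 32600 m/s.
Δv₁ = v_p − v_c1 = 8128 m/s.
= 8.128 km/s.

Δv ≈ 8.128 km/s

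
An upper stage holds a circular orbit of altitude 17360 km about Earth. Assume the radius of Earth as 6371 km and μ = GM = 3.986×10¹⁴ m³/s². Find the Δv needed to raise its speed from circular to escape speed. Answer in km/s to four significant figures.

Δv ≈ 1.698 km/s

r = 6371 + 17360 = 23731 km = 2.3731×10⁷ m.
Circular speed v_c = √(μ/r) = 4098 m/s.
Escape speed v_esc = √(2μ/r) = √2 × v_c = 5796 m/s.
Δv = v_esc − v_c = 1698 m/s = 1.698 km/s.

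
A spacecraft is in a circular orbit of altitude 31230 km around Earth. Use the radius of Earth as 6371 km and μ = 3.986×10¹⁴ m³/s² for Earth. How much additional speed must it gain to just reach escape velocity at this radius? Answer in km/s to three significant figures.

Δv ≈ 1.35 km/s

r = 6371 + 31230 = 37601 km = 3.7601×10⁷ m.
Circular speed v_c = √(μ/r) = 3256 m/s.
Escape speed v_esc = √(2μ/r) = √2 × v_c = 4605 m/s.
Δv = v_esc − v_c = 1349 m/s = 1.349 km/s.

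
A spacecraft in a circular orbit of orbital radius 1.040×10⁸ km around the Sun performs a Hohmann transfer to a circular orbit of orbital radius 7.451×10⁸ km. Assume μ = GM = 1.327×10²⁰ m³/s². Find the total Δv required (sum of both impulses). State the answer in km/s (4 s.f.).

r₁ = 1.040×10⁸ km = 1.040×10¹¹ m.
r₂ = 7.451×10⁸ km = 7.451×10¹¹ m.
Transfer ellipse a_t = (r₁ + r₂)/2 = 4.246×10¹¹ m.
At r₁: circular v_c1 = √(μ/r₁) = 35720 m/s; transfer-perihelion v_p = √[μ(2/r₁ − 1/a_t)] = 47320 m/s.
Δv₁ = v_p − v_c1 = 11600 m/s.
At r₂: circular v_c2 = √(μ/r₂) = 13350 m/s; transfer-aphelion v_a = √[μ(2/r₂ − 1/a_t)] = 6605 m/s.
Δv₂ = v_c2 − v_a = 6740 m/s.
Total Δv = Δv₁ + Δv₂ = 18340 m/s = 18.34 km/s.

Δv_total ≈ 18.34 km/s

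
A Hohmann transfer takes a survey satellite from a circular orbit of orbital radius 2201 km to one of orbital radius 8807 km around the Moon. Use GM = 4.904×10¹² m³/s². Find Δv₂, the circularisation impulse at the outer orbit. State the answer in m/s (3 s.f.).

r₁ = 2201 km = 2.201×10⁶ m.
r₂ = 8807 km = 8.807×10⁶ m.
Transfer ellipse a_t = (r₁ + r₂)/2 = 5.504×10⁶ m.
At r₁: circular v_c1 = √(μ/r₁) = 1493 m/s; transfer-perilune v_p = √[μ(2/r₁ − 1/a_t)] = 1888 m/s.
At r₂: circular v_c2 = √(μ/r₂) = 746.2 m/s; transfer-apolune v_a = √[μ(2/r₂ − 1/a_t)] = 471.9 m/s.
Δv₂ = v_c2 − v_a = 274.3 m/s.

Δv ≈ 274 m/s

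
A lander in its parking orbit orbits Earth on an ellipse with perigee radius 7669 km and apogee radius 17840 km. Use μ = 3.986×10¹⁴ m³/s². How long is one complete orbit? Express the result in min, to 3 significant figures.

T ≈ 239 min

Semi-major axis a = (r_p + r_a)/2 = (7669.0 + 17840)/2 = 12754 km = 1.275×10⁷ m.
By Kepler's third law T = 2π√(a³/μ) = 2π × 2.282×10³ = 1.434×10⁴ s.
= 238.9 min.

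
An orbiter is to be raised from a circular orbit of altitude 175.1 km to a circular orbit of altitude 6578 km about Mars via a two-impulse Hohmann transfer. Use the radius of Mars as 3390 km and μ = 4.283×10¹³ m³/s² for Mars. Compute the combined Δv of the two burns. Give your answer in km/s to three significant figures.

Δv_total ≈ 1.31 km/s

r₁ = 3390 + 175.1 = 3565.1 km = 3.5651×10⁶ m.
r₂ = 3390 + 6578 = 9968.0 km = 9.9680×10⁶ m.
Transfer ellipse a_t = (r₁ + r₂)/2 = 6.767×10⁶ m.
At r₁: circular v_c1 = √(μ/r₁) = 3466 m/s; transfer-periapsis v_p = √[μ(2/r₁ − 1/a_t)] = 4207 m/s.
Δv₁ = v_p − v_c1 = 740.8 m/s.
At r₂: circular v_c2 = √(μ/r₂) = 2073 m/s; transfer-apoapsis v_a = √[μ(2/r₂ − 1/a_t)] = 1505 m/s.
Δv₂ = v_c2 − v_a = 568.3 m/s.
Total Δv = Δv₁ + Δv₂ = 1309 m/s = 1.309 km/s.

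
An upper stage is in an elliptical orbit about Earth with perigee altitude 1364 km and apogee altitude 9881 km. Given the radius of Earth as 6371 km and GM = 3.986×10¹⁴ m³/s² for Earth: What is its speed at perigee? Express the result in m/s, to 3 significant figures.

v ≈ 8360 m/s

r_p = 6371 + 1364 = 7735.0 km = 7.7350×10⁶ m.
r_a = 6371 + 9881 = 16252 km = 1.6252×10⁷ m.
Semi-major axis a = (r_p + r_a)/2 = 11994 km = 1.199×10⁷ m.
Vis-viva: v² = μ(2/r − 1/a) = 3.986×10¹⁴ × (2.586×10⁻⁷ − 8.338×10⁻⁸) = 6.983×10⁷ m²/s².
v = 8356 m/s.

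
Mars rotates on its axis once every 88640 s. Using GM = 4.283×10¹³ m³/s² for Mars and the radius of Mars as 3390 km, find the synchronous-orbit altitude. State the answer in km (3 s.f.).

A synchronous orbit has period T, so by Kepler's third law a = (μT²/4π²)^(1/3).
μT²/4π² = 4.283×10¹³ × (8.864×10⁴)² / 39.48 = 8.524×10²¹ m³.
a = 2.043×10⁷ m = 20428 km.
Altitude h = a − R = 20428 − 3390 = 17038 km.

h_sync ≈ 17000 km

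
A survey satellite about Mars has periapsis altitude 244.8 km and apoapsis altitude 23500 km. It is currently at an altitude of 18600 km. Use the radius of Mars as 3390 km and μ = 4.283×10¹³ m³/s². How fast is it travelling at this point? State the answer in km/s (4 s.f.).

v ≈ 1.044 km/s

r_p = 3390 + 244.8 = 3634.8 km = 3.6348×10⁶ m.
r_a = 3390 + 23500 = 26890 km = 2.6890×10⁷ m.
r = 3390 + 18600 = 21990 km = 2.199×10⁷ m.
Semi-major axis a = (r_p + r_a)/2 = 15262 km = 1.526×10⁷ m.
Vis-viva: v² = μ(2/r − 1/a) = 4.283×10¹³ × (9.095×10⁻⁸ − 6.552×10⁻⁸) = 1.089×10⁶ m²/s².
v = 1044 m/s = 1.044 km/s.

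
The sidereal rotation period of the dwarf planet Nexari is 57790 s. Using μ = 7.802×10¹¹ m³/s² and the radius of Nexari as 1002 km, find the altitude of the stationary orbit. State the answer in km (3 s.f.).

A synchronous orbit has period T, so by Kepler's third law a = (μT²/4π²)^(1/3).
μT²/4π² = 7.802×10¹¹ × (5.779×10⁴)² / 39.48 = 6.600×10¹⁹ m³.
a = 4.041×10⁶ m = 4041.3 km.
Altitude h = a − R = 4041.3 − 1002 = 3039.3 km.

h_sync ≈ 3040 km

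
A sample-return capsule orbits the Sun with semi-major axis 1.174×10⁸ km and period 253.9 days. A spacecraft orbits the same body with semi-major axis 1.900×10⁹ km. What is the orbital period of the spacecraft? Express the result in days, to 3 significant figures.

T₂ ≈ 16500 days

Kepler's third law: T² ∝ a³, so T₂ = T₁ (a₂/a₁)^(3/2).
a₂/a₁ = 16.18, (a₂/a₁)^(3/2) = 65.11.
T₂ = 253.9 × 65.11 = 16530 days.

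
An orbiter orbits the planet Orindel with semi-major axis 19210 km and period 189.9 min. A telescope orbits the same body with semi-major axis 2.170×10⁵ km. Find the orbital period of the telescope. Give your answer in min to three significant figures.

Kepler's third law: T² ∝ a³, so T₂ = T₁ (a₂/a₁)^(3/2).
a₂/a₁ = 11.30, (a₂/a₁)^(3/2) = 37.97.
T₂ = 189.9 × 37.97 = 7210 min.

T₂ ≈ 7210 min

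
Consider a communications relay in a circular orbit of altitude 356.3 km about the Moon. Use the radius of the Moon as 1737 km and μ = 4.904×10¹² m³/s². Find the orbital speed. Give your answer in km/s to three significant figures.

r = 1737 + 356.3 = 2093.3 km = 2.0933×10⁶ m.
For a circular orbit v = √(μ/r) = √(4.904×10¹² / 2.093×10⁶) = √(2.343×10⁶) = 1531 m/s.
That is 1.531 km/s.

v ≈ 1.53 km/s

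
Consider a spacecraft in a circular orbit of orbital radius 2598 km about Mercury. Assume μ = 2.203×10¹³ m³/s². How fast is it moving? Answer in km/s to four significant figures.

r = 2598 km = 2.598×10⁶ m.
For a circular orbit v = √(μ/r) = √(2.203×10¹³ / 2.598×10⁶) = √(8.480×10⁶) = 2912 m/s.
That is 2.912 km/s.

v ≈ 2.912 km/s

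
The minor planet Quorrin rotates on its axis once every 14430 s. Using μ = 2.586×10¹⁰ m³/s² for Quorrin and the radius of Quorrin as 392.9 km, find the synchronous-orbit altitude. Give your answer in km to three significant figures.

A synchronous orbit has period T, so by Kepler's third law a = (μT²/4π²)^(1/3).
μT²/4π² = 2.586×10¹⁰ × (1.443×10⁴)² / 39.48 = 1.364×10¹⁷ m³.
a = 5.148×10⁵ m = 514.75 km.
Altitude h = a − R = 514.75 − 392.9 = 121.85 km.

h_sync ≈ 122 km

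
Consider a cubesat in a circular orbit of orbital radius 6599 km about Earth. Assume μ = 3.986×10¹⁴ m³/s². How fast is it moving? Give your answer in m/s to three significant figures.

v ≈ 7770 m/s

r = 6599 km = 6.599×10⁶ m.
For a circular orbit v = √(μ/r) = √(3.986×10¹⁴ / 6.599×10⁶) = √(6.040×10⁷) = 7772 m/s.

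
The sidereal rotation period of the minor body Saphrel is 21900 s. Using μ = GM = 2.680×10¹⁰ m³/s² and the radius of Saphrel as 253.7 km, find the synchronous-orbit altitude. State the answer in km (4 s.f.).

A synchronous orbit has period T, so by Kepler's third law a = (μT²/4π²)^(1/3).
μT²/4π² = 2.680×10¹⁰ × (2.190×10⁴)² / 39.48 = 3.256×10¹⁷ m³.
a = 6.879×10⁵ m = 687.95 km.
Altitude h = a − R = 687.95 − 253.7 = 434.25 km.

h_sync ≈ 434.2 km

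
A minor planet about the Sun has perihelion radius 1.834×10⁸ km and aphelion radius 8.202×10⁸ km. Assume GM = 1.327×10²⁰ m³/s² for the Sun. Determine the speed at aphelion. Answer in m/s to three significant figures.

Semi-major axis a = (r_p + r_a)/2 = 5.0180×10⁸ km = 5.018×10¹¹ m.
Vis-viva: v² = μ(2/r − 1/a) = 1.327×10²⁰ × (2.438×10⁻¹² − 1.993×10⁻¹²) = 5.913×10⁷ m²/s².
v = 7690 m/s.

v ≈ 7690 m/s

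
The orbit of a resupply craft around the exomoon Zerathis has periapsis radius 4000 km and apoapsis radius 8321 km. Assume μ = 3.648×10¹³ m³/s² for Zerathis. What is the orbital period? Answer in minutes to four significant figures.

Semi-major axis a = (r_p + r_a)/2 = (4000.0 + 8321.0)/2 = 6160.5 km = 6.160×10⁶ m.
By Kepler's third law T = 2π√(a³/μ) = 2π × 2.532×10³ = 1.591×10⁴ s.
= 265.1 minutes.

T ≈ 265.1 minutes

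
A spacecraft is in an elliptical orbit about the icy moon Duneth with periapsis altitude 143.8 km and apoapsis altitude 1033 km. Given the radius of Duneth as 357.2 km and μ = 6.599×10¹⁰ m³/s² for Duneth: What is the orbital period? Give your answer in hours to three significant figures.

r_p = 357.2 + 143.8 = 501.00 km = 5.0100×10⁵ m.
r_a = 357.2 + 1033 = 1390.2 km = 1.3902×10⁶ m.
Semi-major axis a = (r_p + r_a)/2 = (501.00 + 1390.2)/2 = 945.60 km = 9.456×10⁵ m.
By Kepler's third law T = 2π√(a³/μ) = 2π × 3.579×10³ = 2.249×10⁴ s.
= 6.247 hours.

T ≈ 6.25 hours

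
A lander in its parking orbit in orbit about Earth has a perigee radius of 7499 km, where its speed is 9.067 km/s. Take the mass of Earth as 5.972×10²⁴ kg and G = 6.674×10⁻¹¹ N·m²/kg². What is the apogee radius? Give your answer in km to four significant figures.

μ = GM = 6.674×10⁻¹¹ × 5.972×10²⁴ = 3.986×10¹⁴ m³/s².
r_p = 7.499×10⁶ m.
Specific energy ε = v²/2 − μ/r = -1.204×10⁷ J/kg, so a = −μ/(2ε) = 1.655×10⁷ m.
The apsides satisfy r_p + r_a = 2a, so the apogee radius is 2a − r_p = 2.559×10⁷ m = 25592 km.

apogee radius ≈ 25590 km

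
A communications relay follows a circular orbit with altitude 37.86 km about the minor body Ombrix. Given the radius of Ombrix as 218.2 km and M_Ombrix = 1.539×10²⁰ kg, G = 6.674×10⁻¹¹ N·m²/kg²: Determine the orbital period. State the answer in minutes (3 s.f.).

μ = GM = 6.674×10⁻¹¹ × 1.539×10²⁰ = 1.027×10¹⁰ m³/s².
r = 218.2 + 37.86 = 256.06 km = 2.5606×10⁵ m.
Kepler's third law: T = 2π√(r³/μ) = 2π√((2.561×10⁵)³ / 1.027×10¹⁰).
r³/μ = 1.635×10⁶ s², so T = 2π × 1.278×10³ = 8.033×10³ s.
Converting: 8.033×10³ s ÷ 60.00 = 133.9 minutes.

T ≈ 134 minutes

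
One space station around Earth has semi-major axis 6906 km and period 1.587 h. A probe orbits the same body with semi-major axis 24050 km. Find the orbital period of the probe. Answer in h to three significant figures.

Kepler's third law: T² ∝ a³, so T₂ = T₁ (a₂/a₁)^(3/2).
a₂/a₁ = 3.482, (a₂/a₁)^(3/2) = 6.499.
T₂ = 1.587 × 6.499 = 10.31 h.

T₂ ≈ 10.3 h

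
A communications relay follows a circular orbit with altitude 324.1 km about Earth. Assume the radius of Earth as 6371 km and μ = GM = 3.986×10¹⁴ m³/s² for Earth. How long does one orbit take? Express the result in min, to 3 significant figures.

r = 6371 + 324.1 = 6695.1 km = 6.6951×10⁶ m.
Kepler's third law: T = 2π√(r³/μ) = 2π√((6.695×10⁶)³ / 3.986×10¹⁴).
r³/μ = 7.529×10⁵ s², so T = 2π × 8.677×10² = 5.452×10³ s.
Converting: 5.452×10³ s ÷ 60.00 = 90.86 min.

T ≈ 90.9 min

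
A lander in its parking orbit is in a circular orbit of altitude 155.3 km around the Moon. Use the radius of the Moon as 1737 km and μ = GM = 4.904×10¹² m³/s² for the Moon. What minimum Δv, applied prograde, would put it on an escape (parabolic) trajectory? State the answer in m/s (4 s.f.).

Δv ≈ 666.8 m/s

r = 1737 + 155.3 = 1892.3 km = 1.8923×10⁶ m.
Circular speed v_c = √(μ/r) = 1610 m/s.
Escape speed v_esc = √(2μ/r) = √2 × v_c = 2277 m/s.
Δv = v_esc − v_c = 666.8 m/s.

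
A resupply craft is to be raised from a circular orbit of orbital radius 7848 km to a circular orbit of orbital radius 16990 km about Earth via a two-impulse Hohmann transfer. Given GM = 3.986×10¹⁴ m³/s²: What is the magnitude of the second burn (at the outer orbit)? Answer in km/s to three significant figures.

r₁ = 7848 km = 7.848×10⁶ m.
r₂ = 16990 km = 1.699×10⁷ m.
Transfer ellipse a_t = (r₁ + r₂)/2 = 1.242×10⁷ m.
At r₁: circular v_c1 = √(μ/r₁) = 7127 m/s; transfer-perigee v_p = √[μ(2/r₁ − 1/a_t)] = 8336 m/s.
At r₂: circular v_c2 = √(μ/r₂) = 4844 m/s; transfer-apogee v_a = √[μ(2/r₂ − 1/a_t)] = 3850 m/s.
Δv₂ = v_c2 − v_a = 993.2 m/s.
= 0.9932 km/s.

Δv ≈ 0.993 km/s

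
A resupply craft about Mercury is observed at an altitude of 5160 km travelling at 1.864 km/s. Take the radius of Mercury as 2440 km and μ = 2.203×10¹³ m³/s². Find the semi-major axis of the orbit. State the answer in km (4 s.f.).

r = 2440 + 5160 = 7600.0 km = 7.600×10⁶ m.
Specific orbital energy ε = v²/2 − μ/r = (1864)²/2 − 2.203×10¹³/7.600×10⁶ = -1.161×10⁶ J/kg.
Since ε = −μ/(2a), a = −μ/(2ε) = 9.484×10⁶ m = 9483.9 km.

a ≈ 9484 km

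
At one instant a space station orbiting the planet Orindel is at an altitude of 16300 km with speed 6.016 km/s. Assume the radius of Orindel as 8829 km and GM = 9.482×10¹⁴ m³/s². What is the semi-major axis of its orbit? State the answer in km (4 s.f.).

a ≈ 24140 km

r = 8829 + 16300 = 25129 km = 2.513×10⁷ m.
Specific orbital energy ε = v²/2 − μ/r = (6016)²/2 − 9.482×10¹⁴/2.513×10⁷ = -1.964×10⁷ J/kg.
Since ε = −μ/(2a), a = −μ/(2ε) = 2.414×10⁷ m = 24143 km.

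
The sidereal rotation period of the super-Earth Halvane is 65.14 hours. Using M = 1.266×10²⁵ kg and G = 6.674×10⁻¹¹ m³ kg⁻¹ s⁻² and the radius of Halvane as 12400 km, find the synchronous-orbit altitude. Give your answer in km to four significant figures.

μ = GM = 6.674×10⁻¹¹ × 1.266×10²⁵ = 8.449×10¹⁴ m³/s².
T = 65.14 hours = 2.345×10⁵ s.
A synchronous orbit has period T, so by Kepler's third law a = (μT²/4π²)^(1/3).
μT²/4π² = 8.449×10¹⁴ × (2.345×10⁵)² / 39.48 = 1.177×10²⁴ m³.
a = 1.056×10⁸ m = 1.0558×10⁵ km.
Altitude h = a − R = 1.0558×10⁵ − 12400 = 93181 km.

h_sync ≈ 93180 km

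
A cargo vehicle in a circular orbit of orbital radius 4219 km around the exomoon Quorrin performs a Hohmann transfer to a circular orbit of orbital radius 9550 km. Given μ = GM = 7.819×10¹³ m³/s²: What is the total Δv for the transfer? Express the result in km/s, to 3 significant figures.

r₁ = 4219 km = 4.219×10⁶ m.
r₂ = 9550 km = 9.550×10⁶ m.
Transfer ellipse a_t = (r₁ + r₂)/2 = 6.884×10⁶ m.
At r₁: circular v_c1 = √(μ/r₁) = 4305 m/s; transfer-periapsis v_p = √[μ(2/r₁ − 1/a_t)] = 5070 m/s.
Δv₁ = v_p − v_c1 = 765.4 m/s.
At r₂: circular v_c2 = √(μ/r₂) = 2861 m/s; transfer-apoapsis v_a = √[μ(2/r₂ − 1/a_t)] = 2240 m/s.
Δv₂ = v_c2 − v_a = 621.4 m/s.
Total Δv = Δv₁ + Δv₂ = 1387 m/s = 1.387 km/s.

Δv_total ≈ 1.39 km/s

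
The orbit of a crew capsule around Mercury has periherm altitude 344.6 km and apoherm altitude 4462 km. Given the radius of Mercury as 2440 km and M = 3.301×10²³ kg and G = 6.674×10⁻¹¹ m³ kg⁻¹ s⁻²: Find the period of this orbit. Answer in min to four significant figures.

μ = GM = 6.674×10⁻¹¹ × 3.301×10²³ = 2.203×10¹³ m³/s².
r_p = 2440 + 344.6 = 2784.6 km = 2.7846×10⁶ m.
r_a = 2440 + 4462 = 6902.0 km = 6.9020×10⁶ m.
Semi-major axis a = (r_p + r_a)/2 = (2784.6 + 6902.0)/2 = 4843.3 km = 4.843×10⁶ m.
By Kepler's third law T = 2π√(a³/μ) = 2π × 2.271×10³ = 1.427×10⁴ s.
= 237.8 min.

T ≈ 237.8 min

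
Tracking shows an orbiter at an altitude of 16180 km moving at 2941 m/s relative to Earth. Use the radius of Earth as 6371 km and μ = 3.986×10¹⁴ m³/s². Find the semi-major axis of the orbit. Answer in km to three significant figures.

r = 6371 + 16180 = 22551 km = 2.255×10⁷ m.
Vis-viva rearranged: 1/a = 2/r − v²/μ = 8.869×10⁻⁸ − 2.170×10⁻⁸ = 6.699×10⁻⁸ m⁻¹.
a = 1.493×10⁷ m = 14928 km.

a ≈ 14900 km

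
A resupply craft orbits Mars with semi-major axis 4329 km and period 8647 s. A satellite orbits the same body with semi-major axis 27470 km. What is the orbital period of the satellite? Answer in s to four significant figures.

T₂ ≈ 1.382×10⁵ s

Kepler's third law: T² ∝ a³, so T₂ = T₁ (a₂/a₁)^(3/2).
a₂/a₁ = 6.346, (a₂/a₁)^(3/2) = 15.98.
T₂ = 8647 × 15.98 = 1.382×10⁵ s.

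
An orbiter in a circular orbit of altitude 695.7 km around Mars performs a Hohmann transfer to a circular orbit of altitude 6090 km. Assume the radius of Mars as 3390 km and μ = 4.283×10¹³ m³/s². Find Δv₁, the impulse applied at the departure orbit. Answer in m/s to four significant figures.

r₁ = 3390 + 695.7 = 4085.7 km = 4.0857×10⁶ m.
r₂ = 3390 + 6090 = 9480.0 km = 9.4800×10⁶ m.
Transfer ellipse a_t = (r₁ + r₂)/2 = 6.783×10⁶ m.
At r₁: circular v_c1 = √(μ/r₁) = 3238 m/s; transfer-periapsis v_p = √[μ(2/r₁ − 1/a_t)] = 3828 m/s.
Δv₁ = v_p − v_c1 = 590.0 m/s.

Δv ≈ 590.0 m/s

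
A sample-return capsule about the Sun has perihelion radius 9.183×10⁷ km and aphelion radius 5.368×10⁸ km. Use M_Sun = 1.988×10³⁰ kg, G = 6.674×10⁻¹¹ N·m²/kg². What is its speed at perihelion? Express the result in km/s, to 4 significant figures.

v ≈ 49.67 km/s

μ = GM = 6.674×10⁻¹¹ × 1.988×10³⁰ = 1.327×10²⁰ m³/s².
Semi-major axis a = (r_p + r_a)/2 = 3.1432×10⁸ km = 3.143×10¹¹ m.
Vis-viva: v² = μ(2/r − 1/a) = 1.327×10²⁰ × (2.178×10⁻¹¹ − 3.182×10⁻¹²) = 2.468×10⁹ m²/s².
v = 49670 m/s = 49.67 km/s.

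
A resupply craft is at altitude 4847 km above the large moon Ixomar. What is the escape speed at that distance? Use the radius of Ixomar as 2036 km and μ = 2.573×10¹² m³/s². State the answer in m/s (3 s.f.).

r = 2036 + 4847 = 6883.0 km = 6.8830×10⁶ m.
Escape speed v_esc = √(2μ/r) = √(2 × 2.573×10¹² / 6.883×10⁶) = √(7.476×10⁵) = 864.7 m/s.

v_esc ≈ 865 m/s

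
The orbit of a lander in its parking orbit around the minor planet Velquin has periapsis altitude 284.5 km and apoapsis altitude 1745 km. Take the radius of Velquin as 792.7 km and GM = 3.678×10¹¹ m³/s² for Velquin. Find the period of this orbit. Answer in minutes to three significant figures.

T ≈ 420 minutes

r_p = 792.7 + 284.5 = 1077.2 km = 1.0772×10⁶ m.
r_a = 792.7 + 1745 = 2537.7 km = 2.5377×10⁶ m.
Semi-major axis a = (r_p + r_a)/2 = (1077.2 + 2537.7)/2 = 1807.4 km = 1.807×10⁶ m.
By Kepler's third law T = 2π√(a³/μ) = 2π × 4.007×10³ = 2.518×10⁴ s.
= 419.6 minutes.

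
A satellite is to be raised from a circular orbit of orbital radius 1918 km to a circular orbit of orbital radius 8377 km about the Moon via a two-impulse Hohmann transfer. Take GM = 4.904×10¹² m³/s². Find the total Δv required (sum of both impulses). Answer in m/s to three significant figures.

r₁ = 1918 km = 1.918×10⁶ m.
r₂ = 8377 km = 8.377×10⁶ m.
Transfer ellipse a_t = (r₁ + r₂)/2 = 5.148×10⁶ m.
At r₁: circular v_c1 = √(μ/r₁) = 1599 m/s; transfer-perilune v_p = √[μ(2/r₁ − 1/a_t)] = 2040 m/s.
Δv₁ = v_p − v_c1 = 440.8 m/s.
At r₂: circular v_c2 = √(μ/r₂) = 765.1 m/s; transfer-apolune v_a = √[μ(2/r₂ − 1/a_t)] = 467.0 m/s.
Δv₂ = v_c2 − v_a = 298.1 m/s.
Total Δv = Δv₁ + Δv₂ = 738.9 m/s.

Δv_total ≈ 739 m/s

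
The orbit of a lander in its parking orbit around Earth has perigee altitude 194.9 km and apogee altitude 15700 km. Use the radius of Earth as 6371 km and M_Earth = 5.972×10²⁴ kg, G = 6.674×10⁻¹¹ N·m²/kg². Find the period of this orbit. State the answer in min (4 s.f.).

T ≈ 284.2 min

μ = GM = 6.674×10⁻¹¹ × 5.972×10²⁴ = 3.986×10¹⁴ m³/s².
r_p = 6371 + 194.9 = 6565.9 km = 6.5659×10⁶ m.
r_a = 6371 + 15700 = 22071 km = 2.2071×10⁷ m.
Semi-major axis a = (r_p + r_a)/2 = (6565.9 + 22071)/2 = 14318 km = 1.432×10⁷ m.
By Kepler's third law T = 2π√(a³/μ) = 2π × 2.714×10³ = 1.705×10⁴ s.
= 284.2 min.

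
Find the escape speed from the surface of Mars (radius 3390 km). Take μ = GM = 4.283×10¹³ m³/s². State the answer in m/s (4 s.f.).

r = R = 3.390×10⁶ m.
Escape speed v_esc = √(2μ/r) = √(2 × 4.283×10¹³ / 3.390×10⁶) = √(2.527×10⁷) = 5027 m/s.

v_esc ≈ 5027 m/s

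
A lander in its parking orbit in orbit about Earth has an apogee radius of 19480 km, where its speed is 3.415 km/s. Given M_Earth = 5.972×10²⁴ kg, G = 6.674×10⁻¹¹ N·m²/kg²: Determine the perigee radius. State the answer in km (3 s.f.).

μ = GM = 6.674×10⁻¹¹ × 5.972×10²⁴ = 3.986×10¹⁴ m³/s².
r_a = 1.948×10⁷ m.
Specific energy ε = v²/2 − μ/r = -1.463×10⁷ J/kg, so a = −μ/(2ε) = 1.362×10⁷ m.
The apsides satisfy r_p + r_a = 2a, so the perigee radius is 2a − r_a = 7.764×10⁶ m = 7764.5 km.

perigee radius ≈ 7760 km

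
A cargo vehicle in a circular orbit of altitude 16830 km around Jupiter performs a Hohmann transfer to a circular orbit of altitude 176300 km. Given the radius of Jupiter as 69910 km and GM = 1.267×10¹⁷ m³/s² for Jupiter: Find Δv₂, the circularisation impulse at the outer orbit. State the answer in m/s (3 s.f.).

r₁ = 69910 + 16830 = 86740 km = 8.6740×10⁷ m.
r₂ = 69910 + 176300 = 246210 km = 2.4621×10⁸ m.
Transfer ellipse a_t = (r₁ + r₂)/2 = 1.665×10⁸ m.
At r₁: circular v_c1 = √(μ/r₁) = 38220 m/s; transfer-perijove v_p = √[μ(2/r₁ − 1/a_t)] = 46480 m/s.
At r₂: circular v_c2 = √(μ/r₂) = 22680 m/s; transfer-apojove v_a = √[μ(2/r₂ − 1/a_t)] = 16370 m/s.
Δv₂ = v_c2 − v_a = 6310 m/s.

Δv ≈ 6310 m/s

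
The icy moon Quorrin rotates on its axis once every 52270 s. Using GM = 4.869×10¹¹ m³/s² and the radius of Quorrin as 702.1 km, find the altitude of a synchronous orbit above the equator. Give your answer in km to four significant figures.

A synchronous orbit has period T, so by Kepler's third law a = (μT²/4π²)^(1/3).
μT²/4π² = 4.869×10¹¹ × (5.227×10⁴)² / 39.48 = 3.370×10¹⁹ m³.
a = 3.230×10⁶ m = 3229.9 km.
Altitude h = a − R = 3229.9 − 702.1 = 2527.8 km.

h_sync ≈ 2528 km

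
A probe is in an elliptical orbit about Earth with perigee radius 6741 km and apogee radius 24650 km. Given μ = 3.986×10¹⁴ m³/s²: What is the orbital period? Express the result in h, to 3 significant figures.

T ≈ 5.44 h

Semi-major axis a = (r_p + r_a)/2 = (6741.0 + 24650)/2 = 15696 km = 1.570×10⁷ m.
By Kepler's third law T = 2π√(a³/μ) = 2π × 3.115×10³ = 1.957×10⁴ s.
= 5.436 h.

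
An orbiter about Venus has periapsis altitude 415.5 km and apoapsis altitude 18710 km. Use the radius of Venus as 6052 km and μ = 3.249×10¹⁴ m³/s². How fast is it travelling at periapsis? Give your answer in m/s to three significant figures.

v ≈ 8930 m/s

r_p = 6052 + 415.5 = 6467.5 km = 6.4675×10⁶ m.
r_a = 6052 + 18710 = 24762 km = 2.4762×10⁷ m.
Semi-major axis a = (r_p + r_a)/2 = 15615 km = 1.561×10⁷ m.
Vis-viva: v² = μ(2/r − 1/a) = 3.249×10¹⁴ × (3.092×10⁻⁷ − 6.404×10⁻⁸) = 7.966×10⁷ m²/s².
v = 8925 m/s.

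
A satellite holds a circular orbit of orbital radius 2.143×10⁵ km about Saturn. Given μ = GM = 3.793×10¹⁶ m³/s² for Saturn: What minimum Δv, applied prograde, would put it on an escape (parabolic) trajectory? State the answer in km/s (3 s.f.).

Δv ≈ 5.51 km/s

r = 2.143×10⁵ km = 2.143×10⁸ m.
Circular speed v_c = √(μ/r) = 13300 m/s.
Escape speed v_esc = √(2μ/r) = √2 × v_c = 18810 m/s.
Δv = v_esc − v_c = 5511 m/s = 5.511 km/s.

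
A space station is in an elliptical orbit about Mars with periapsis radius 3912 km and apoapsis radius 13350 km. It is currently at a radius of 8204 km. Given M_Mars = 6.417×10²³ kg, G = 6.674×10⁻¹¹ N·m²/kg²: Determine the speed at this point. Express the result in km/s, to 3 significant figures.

μ = GM = 6.674×10⁻¹¹ × 6.417×10²³ = 4.283×10¹³ m³/s².
Semi-major axis a = (r_p + r_a)/2 = 8631.0 km = 8.631×10⁶ m.
Vis-viva: v² = μ(2/r − 1/a) = 4.283×10¹³ × (2.438×10⁻⁷ − 1.159×10⁻⁷) = 5.479×10⁶ m²/s².
v = 2341 m/s = 2.341 km/s.

v ≈ 2.34 km/s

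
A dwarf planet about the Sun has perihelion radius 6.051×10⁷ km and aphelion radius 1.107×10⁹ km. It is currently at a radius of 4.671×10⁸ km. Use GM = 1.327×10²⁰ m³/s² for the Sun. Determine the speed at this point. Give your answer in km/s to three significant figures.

v ≈ 18.5 km/s

Semi-major axis a = (r_p + r_a)/2 = 5.8376×10⁸ km = 5.838×10¹¹ m.
Vis-viva: v² = μ(2/r − 1/a) = 1.327×10²⁰ × (4.282×10⁻¹² − 1.713×10⁻¹²) = 3.409×10⁸ m²/s².
v = 18460 m/s = 18.46 km/s.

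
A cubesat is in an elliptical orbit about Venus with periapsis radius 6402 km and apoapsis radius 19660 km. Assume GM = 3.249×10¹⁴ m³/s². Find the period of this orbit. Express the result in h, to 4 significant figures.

Semi-major axis a = (r_p + r_a)/2 = (6402.0 + 19660)/2 = 13031 km = 1.303×10⁷ m.
By Kepler's third law T = 2π√(a³/μ) = 2π × 2.610×10³ = 1.640×10⁴ s.
= 4.555 h.

T ≈ 4.555 h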